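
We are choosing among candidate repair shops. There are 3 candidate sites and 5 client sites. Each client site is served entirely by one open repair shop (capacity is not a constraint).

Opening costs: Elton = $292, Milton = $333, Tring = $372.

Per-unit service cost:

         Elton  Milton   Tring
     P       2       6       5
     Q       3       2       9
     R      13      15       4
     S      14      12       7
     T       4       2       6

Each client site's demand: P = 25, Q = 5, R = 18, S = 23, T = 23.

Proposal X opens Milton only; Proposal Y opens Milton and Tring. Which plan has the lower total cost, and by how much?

Proposal X: {Milton}: P→Milton 6·25=150, Q→Milton 2·5=10, R→Milton 15·18=270, S→Milton 12·23=276, T→Milton 2·23=46. Service 752; fixed 333; total 1085.
Proposal Y: {Milton, Tring}: P→Tring 5·25=125, Q→Milton 2·5=10, R→Tring 4·18=72, S→Tring 7·23=161, T→Milton 2·23=46. Service 414; fixed 705; total 1119.
Difference: |1085 − 1119| = 34.

Proposal X is cheaper by 34.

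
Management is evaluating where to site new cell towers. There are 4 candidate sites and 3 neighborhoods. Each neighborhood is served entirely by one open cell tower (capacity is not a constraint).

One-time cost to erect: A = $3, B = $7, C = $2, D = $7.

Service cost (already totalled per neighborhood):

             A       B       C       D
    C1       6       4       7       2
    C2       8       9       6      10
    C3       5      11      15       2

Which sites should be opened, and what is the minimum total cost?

Open C and D; minimum total cost 19.

For any fixed open set, each neighborhood goes to its cheapest open site; total = fixed + service.
{C, D}: C1→D 2, C2→C 6, C3→D 2. Service 10; fixed 9; total 19.
{D}: service 14 + fixed 7 = 21
{A}: service 19 + fixed 3 = 22
{A, B, C, D}: service 10 + fixed 19 = 29
(All 15 nonempty subsets were checked; C and D is lowest.)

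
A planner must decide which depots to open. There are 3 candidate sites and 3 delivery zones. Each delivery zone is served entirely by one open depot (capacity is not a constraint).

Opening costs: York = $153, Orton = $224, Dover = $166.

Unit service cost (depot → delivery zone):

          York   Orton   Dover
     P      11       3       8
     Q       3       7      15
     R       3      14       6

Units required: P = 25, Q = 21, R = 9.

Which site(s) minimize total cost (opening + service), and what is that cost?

For any fixed open set, each delivery zone goes to its cheapest open site; total = fixed + service.
{York}: P→York 11·25=275, Q→York 3·21=63, R→York 3·9=27. Service 365; fixed 153; total 518.
{York, Orton}: P→Orton 3·25=75, Q→York 3·21=63, R→York 3·9=27. Service 165; fixed 377; total 542.
{Orton}: service 348 + fixed 224 = 572
{York, Orton, Dover}: service 165 + fixed 543 = 708
(All 7 nonempty subsets were checked; York only is lowest.)

Open York only; minimum total cost 518.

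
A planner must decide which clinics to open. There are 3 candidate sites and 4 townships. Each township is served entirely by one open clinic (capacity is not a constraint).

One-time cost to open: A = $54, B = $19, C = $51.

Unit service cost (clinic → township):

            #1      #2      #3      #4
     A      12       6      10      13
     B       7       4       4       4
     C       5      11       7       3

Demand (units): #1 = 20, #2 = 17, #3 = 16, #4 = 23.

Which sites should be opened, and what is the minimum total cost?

Open B and C; minimum total cost 371.

For any fixed open set, each township goes to its cheapest open site; total = fixed + service.
{B, C}: #1→C 5·20=100, #2→B 4·17=68, #3→B 4·16=64, #4→C 3·23=69. Service 301; fixed 70; total 371.
{B}: service 364 + fixed 19 = 383
{A, B, C}: service 301 + fixed 124 = 425
No other subset beats 371.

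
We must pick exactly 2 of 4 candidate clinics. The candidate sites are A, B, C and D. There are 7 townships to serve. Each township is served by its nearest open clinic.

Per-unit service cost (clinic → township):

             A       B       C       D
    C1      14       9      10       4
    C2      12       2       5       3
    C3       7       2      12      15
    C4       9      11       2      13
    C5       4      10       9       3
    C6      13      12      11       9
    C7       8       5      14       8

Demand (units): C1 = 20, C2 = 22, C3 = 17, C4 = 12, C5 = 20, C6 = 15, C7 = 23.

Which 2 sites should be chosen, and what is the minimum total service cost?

With exactly 2 open, each township uses its cheapest among the chosen.
{B, D}: C1→D 4·20=80, C2→B 2·22=44, C3→B 2·17=34, C4→B 11·12=132, C5→D 3·20=60, C6→D 9·15=135, C7→B 5·23=115. Service cost 600.
{A, B}: service cost 741
{B, C}: service cost 742
Among all 6 size-2 choices, {B, D} is lowest.

Choose B and D; total service cost 600.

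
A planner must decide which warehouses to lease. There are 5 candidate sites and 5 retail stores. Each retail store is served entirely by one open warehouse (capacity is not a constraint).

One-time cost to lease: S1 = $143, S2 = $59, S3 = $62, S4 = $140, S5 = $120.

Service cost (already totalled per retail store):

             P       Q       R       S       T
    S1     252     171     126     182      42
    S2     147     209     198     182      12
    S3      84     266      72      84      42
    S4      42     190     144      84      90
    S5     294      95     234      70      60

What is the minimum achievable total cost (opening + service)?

For any fixed open set, each retail store goes to its cheapest open site; total = fixed + service.
{S3, S5}: P→S3 84, Q→S5 95, R→S3 72, S→S5 70, T→S3 42. Service 363; fixed 182; total 545.
{S2, S3, S5}: P→S3 84, Q→S5 95, R→S3 72, S→S5 70, T→S2 12. Service 333; fixed 241; total 574.
{S2, S3}: service 461 + fixed 121 = 582
{S1, S2, S3, S4, S5}: P→S4 42, Q→S5 95, R→S3 72, S→S5 70, T→S2 12. Service 291; fixed 524; total 815.
No other subset beats 545.

Minimum total cost: 545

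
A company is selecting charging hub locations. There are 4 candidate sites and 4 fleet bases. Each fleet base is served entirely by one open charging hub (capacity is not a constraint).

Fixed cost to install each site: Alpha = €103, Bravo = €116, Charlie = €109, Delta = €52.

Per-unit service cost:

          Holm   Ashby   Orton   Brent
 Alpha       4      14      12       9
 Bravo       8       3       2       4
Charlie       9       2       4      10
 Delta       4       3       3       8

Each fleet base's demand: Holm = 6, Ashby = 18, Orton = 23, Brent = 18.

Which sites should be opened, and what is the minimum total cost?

For any fixed open set, each fleet base goes to its cheapest open site; total = fixed + service.
{Bravo}: Holm→Bravo 8·6=48, Ashby→Bravo 3·18=54, Orton→Bravo 2·23=46, Brent→Bravo 4·18=72. Service 220; fixed 116; total 336.
{Delta}: service 291 + fixed 52 = 343
{Bravo, Delta}: service 196 + fixed 168 = 364
{Alpha, Bravo, Charlie, Delta}: Holm→Alpha 4·6=24, Ashby→Charlie 2·18=36, Orton→Bravo 2·23=46, Brent→Bravo 4·18=72. Service 178; fixed 380; total 558.
No other subset beats 336.

Open Bravo only; minimum total cost 336.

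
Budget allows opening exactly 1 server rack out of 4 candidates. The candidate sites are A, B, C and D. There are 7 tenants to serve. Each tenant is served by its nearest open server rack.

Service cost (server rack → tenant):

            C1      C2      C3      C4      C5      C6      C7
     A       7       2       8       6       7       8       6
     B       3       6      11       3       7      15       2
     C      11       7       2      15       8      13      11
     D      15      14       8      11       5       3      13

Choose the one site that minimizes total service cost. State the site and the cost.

Choose A only; total service cost 44.

With exactly 1 open, each tenant uses its cheapest among the chosen.
{A}: C1→A 7, C2→A 2, C3→A 8, C4→A 6, C5→A 7, C6→A 8, C7→A 6. Service cost 44.
{B}: service cost 47
{C}: service cost 67
Among all 4 size-1 choices, {A} is lowest.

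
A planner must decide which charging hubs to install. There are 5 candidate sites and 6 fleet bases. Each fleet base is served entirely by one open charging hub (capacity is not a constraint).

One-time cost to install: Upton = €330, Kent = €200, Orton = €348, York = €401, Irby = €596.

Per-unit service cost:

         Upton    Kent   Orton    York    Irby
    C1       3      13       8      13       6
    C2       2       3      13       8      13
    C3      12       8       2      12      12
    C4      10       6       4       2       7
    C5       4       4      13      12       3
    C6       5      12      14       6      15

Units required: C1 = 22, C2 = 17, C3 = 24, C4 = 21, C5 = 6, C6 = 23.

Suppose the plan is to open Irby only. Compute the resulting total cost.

Each fleet base is assigned to its cheapest site among the open ones.
{Irby}: C1→Irby 6·22=132, C2→Irby 13·17=221, C3→Irby 12·24=288, C4→Irby 7·21=147, C5→Irby 3·6=18, C6→Irby 15·23=345. Service 1151; fixed 596; total 1747.

Total cost: 1747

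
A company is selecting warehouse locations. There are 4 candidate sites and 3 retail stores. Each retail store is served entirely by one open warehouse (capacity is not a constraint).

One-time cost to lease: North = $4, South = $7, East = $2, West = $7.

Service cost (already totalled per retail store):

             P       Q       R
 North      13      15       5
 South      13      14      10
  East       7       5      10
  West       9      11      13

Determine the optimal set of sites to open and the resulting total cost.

Open North and East; minimum total cost 23.

For any fixed open set, each retail store goes to its cheapest open site; total = fixed + service.
{North, East}: P→East 7, Q→East 5, R→North 5. Service 17; fixed 6; total 23.
{East}: P→East 7, Q→East 5, R→East 10. Service 22; fixed 2; total 24.
{North, South, East}: service 17 + fixed 13 = 30
{North, South, East, West}: P→East 7, Q→East 5, R→North 5. Service 17; fixed 20; total 37.
No other subset beats 23.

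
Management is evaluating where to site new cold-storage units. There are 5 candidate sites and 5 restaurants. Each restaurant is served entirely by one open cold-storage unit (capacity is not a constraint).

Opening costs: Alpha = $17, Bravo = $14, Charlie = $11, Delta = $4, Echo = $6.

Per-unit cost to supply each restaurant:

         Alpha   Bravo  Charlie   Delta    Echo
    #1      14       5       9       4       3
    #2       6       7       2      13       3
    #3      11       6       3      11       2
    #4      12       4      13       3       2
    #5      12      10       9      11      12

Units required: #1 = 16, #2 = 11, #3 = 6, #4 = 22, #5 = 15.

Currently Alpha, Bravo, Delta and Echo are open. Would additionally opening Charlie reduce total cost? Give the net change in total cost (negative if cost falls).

Current service cost with {Alpha, Bravo, Delta, Echo}: 287.
Adding Charlie: each restaurant re-picks its cheapest; new service cost 261, saving 26.
Extra fixed cost: 11. Net change = 11 − 26 = -15.
(Totals: 328 → 313.)

Yes — net change −15 (cost falls by 15).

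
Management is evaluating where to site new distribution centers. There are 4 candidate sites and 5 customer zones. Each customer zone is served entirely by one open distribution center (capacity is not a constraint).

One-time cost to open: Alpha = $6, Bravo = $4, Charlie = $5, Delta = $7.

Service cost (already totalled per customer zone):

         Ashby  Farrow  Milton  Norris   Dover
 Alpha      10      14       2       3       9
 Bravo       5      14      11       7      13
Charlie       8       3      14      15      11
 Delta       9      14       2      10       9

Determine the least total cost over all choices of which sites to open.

For any fixed open set, each customer zone goes to its cheapest open site; total = fixed + service.
{Alpha, Charlie}: Ashby→Charlie 8, Farrow→Charlie 3, Milton→Alpha 2, Norris→Alpha 3, Dover→Alpha 9. Service 25; fixed 11; total 36.
{Alpha, Bravo, Charlie}: service 22 + fixed 15 = 37
{Bravo, Charlie, Delta}: service 26 + fixed 16 = 42
{Alpha, Bravo, Charlie, Delta}: service 22 + fixed 22 = 44
No other subset beats 36.

Minimum total cost: 36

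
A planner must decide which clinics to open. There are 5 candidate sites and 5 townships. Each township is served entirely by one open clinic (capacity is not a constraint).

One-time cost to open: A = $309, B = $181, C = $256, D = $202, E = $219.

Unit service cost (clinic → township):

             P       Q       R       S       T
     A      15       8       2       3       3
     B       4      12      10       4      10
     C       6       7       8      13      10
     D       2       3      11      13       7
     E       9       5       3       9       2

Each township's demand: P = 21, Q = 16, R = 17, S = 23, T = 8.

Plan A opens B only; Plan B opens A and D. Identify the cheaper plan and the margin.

Plan B is cheaper by 71.

Plan A: {B}: P→B 4·21=84, Q→B 12·16=192, R→B 10·17=170, S→B 4·23=92, T→B 10·8=80. Service 618; fixed 181; total 799.
Plan B: {A, D}: P→D 2·21=42, Q→D 3·16=48, R→A 2·17=34, S→A 3·23=69, T→A 3·8=24. Service 217; fixed 511; total 728.
Difference: |799 − 728| = 71.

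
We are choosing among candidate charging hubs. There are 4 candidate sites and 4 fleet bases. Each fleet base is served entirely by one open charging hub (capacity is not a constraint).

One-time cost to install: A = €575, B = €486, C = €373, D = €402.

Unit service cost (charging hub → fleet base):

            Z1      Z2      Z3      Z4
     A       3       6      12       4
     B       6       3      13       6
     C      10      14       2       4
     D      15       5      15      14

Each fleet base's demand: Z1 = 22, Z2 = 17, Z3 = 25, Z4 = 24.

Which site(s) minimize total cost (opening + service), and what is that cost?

Open C only; minimum total cost 977.

For any fixed open set, each fleet base goes to its cheapest open site; total = fixed + service.
{C}: Z1→C 10·22=220, Z2→C 14·17=238, Z3→C 2·25=50, Z4→C 4·24=96. Service 604; fixed 373; total 977.
{B}: service 652 + fixed 486 = 1138
{A}: Z1→A 3·22=66, Z2→A 6·17=102, Z3→A 12·25=300, Z4→A 4·24=96. Service 564; fixed 575; total 1139.
{A, B, C, D}: Z1→A 3·22=66, Z2→B 3·17=51, Z3→C 2·25=50, Z4→A 4·24=96. Service 263; fixed 1836; total 2099.
No other subset beats 977.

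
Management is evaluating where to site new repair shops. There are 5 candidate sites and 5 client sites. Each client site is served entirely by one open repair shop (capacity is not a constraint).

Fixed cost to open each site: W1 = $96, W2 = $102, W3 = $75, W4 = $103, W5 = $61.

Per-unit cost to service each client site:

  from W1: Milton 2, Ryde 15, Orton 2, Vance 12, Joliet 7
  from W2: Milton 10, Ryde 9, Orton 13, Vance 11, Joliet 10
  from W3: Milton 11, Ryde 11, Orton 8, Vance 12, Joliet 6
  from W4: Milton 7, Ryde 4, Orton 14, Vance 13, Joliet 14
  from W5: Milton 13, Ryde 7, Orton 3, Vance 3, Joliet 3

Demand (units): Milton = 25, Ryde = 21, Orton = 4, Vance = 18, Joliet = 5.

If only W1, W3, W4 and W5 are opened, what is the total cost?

Total cost: 546

Each client site is assigned to its cheapest site among the open ones.
{W1, W3, W4, W5}: Milton→W1 2·25=50, Ryde→W4 4·21=84, Orton→W1 2·4=8, Vance→W5 3·18=54, Joliet→W5 3·5=15. Service 211; fixed 335; total 546.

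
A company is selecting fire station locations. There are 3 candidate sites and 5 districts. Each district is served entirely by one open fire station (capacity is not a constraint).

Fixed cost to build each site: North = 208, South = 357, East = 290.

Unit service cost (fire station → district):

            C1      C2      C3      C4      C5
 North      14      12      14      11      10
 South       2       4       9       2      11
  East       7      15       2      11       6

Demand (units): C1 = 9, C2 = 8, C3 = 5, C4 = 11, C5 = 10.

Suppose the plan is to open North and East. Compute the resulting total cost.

Each district is assigned to its cheapest site among the open ones.
{North, East}: C1→East 7·9=63, C2→North 12·8=96, C3→East 2·5=10, C4→North 11·11=121, C5→East 6·10=60. Service 350; fixed 498; total 848.

Total cost: 848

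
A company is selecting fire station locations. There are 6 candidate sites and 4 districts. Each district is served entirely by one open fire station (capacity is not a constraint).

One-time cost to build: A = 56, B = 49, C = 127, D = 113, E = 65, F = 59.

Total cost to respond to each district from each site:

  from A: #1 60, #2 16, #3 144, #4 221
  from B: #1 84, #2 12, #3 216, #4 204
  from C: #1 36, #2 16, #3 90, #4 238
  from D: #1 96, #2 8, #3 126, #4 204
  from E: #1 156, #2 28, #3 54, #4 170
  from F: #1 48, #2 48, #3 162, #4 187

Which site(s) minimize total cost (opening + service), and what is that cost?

For any fixed open set, each district goes to its cheapest open site; total = fixed + service.
{A, E}: #1→A 60, #2→A 16, #3→E 54, #4→E 170. Service 300; fixed 121; total 421.
{E, F}: #1→F 48, #2→E 28, #3→E 54, #4→E 170. Service 300; fixed 124; total 424.
{B, E}: #1→B 84, #2→B 12, #3→E 54, #4→E 170. Service 320; fixed 114; total 434.
{A, B, C, D, E, F}: #1→C 36, #2→D 8, #3→E 54, #4→E 170. Service 268; fixed 469; total 737.
No other subset beats 421.

Open A and E; minimum total cost 421.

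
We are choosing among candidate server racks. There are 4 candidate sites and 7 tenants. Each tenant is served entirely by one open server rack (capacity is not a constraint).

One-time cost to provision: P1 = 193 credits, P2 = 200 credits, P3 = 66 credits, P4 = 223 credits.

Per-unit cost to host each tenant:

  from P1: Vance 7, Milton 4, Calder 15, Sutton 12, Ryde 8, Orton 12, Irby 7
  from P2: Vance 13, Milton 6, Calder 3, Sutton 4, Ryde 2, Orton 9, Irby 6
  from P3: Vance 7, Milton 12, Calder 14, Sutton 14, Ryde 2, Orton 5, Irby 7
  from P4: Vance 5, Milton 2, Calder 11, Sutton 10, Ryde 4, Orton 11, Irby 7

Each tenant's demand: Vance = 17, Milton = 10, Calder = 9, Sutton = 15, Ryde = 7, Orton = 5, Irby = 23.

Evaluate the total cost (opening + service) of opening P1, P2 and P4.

Total cost: 1005

Each tenant is assigned to its cheapest site among the open ones.
{P1, P2, P4}: Vance→P4 5·17=85, Milton→P4 2·10=20, Calder→P2 3·9=27, Sutton→P2 4·15=60, Ryde→P2 2·7=14, Orton→P2 9·5=45, Irby→P2 6·23=138. Service 389; fixed 616; total 1005.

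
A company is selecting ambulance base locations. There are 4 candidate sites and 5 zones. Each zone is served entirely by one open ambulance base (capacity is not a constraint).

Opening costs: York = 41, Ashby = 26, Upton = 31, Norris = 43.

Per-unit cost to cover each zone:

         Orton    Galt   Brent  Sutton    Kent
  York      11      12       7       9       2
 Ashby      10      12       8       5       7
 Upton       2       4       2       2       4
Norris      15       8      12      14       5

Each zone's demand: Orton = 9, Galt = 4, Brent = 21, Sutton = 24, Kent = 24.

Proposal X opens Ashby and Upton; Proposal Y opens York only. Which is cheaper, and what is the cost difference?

Proposal X is cheaper by 322.

Proposal X: {Ashby, Upton}: Orton→Upton 2·9=18, Galt→Upton 4·4=16, Brent→Upton 2·21=42, Sutton→Upton 2·24=48, Kent→Upton 4·24=96. Service 220; fixed 57; total 277.
Proposal Y: {York}: Orton→York 11·9=99, Galt→York 12·4=48, Brent→York 7·21=147, Sutton→York 9·24=216, Kent→York 2·24=48. Service 558; fixed 41; total 599.
Difference: |277 − 599| = 322.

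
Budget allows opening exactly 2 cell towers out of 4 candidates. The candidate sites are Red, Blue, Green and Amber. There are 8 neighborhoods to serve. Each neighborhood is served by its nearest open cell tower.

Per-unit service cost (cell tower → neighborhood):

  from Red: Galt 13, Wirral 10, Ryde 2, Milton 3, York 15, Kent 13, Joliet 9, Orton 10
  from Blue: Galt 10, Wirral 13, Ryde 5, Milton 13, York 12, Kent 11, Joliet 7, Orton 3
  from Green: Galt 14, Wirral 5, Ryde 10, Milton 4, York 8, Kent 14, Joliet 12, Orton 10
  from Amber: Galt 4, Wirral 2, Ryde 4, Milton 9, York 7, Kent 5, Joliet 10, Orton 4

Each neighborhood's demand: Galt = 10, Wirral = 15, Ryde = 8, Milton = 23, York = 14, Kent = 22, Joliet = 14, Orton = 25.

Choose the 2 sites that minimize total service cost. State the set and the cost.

With exactly 2 open, each neighborhood uses its cheapest among the chosen.
{Red, Amber}: Galt→Amber 4·10=40, Wirral→Amber 2·15=30, Ryde→Red 2·8=16, Milton→Red 3·23=69, York→Amber 7·14=98, Kent→Amber 5·22=110, Joliet→Red 9·14=126, Orton→Amber 4·25=100. Service cost 589.
{Green, Amber}: service cost 642
{Blue, Amber}: service cost 690
Among all 6 size-2 choices, {Red, Amber} is lowest.

Choose Red and Amber; total service cost 589.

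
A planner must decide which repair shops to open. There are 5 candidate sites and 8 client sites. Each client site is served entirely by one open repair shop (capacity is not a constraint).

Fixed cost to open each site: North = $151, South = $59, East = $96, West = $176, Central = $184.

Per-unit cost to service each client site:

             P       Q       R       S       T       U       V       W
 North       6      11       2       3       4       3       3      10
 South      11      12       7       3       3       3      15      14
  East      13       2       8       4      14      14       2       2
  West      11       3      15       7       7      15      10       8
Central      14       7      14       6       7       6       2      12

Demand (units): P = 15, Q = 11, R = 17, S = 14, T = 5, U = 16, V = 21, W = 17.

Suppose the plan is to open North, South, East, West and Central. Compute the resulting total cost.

Each client site is assigned to its cheapest site among the open ones.
{North, South, East, West, Central}: P→North 6·15=90, Q→East 2·11=22, R→North 2·17=34, S→North 3·14=42, T→South 3·5=15, U→North 3·16=48, V→East 2·21=42, W→East 2·17=34. Service 327; fixed 666; total 993.

Total cost: 993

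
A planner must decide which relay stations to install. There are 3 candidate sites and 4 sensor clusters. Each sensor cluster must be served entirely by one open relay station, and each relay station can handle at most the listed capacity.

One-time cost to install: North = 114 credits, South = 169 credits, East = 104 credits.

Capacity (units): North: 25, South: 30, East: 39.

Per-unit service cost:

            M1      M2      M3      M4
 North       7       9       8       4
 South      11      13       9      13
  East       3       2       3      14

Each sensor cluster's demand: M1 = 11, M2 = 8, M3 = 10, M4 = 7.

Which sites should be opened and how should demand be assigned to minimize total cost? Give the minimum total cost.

Minimum total cost: 281

Open {East}: M1→East 3·11=33, M2→East 2·8=16, M3→East 3·10=30, M4→East 14·7=98.
Loads: East carries 36/39. Service 177; fixed 104; total 281.
Next best feasible plan costs 325.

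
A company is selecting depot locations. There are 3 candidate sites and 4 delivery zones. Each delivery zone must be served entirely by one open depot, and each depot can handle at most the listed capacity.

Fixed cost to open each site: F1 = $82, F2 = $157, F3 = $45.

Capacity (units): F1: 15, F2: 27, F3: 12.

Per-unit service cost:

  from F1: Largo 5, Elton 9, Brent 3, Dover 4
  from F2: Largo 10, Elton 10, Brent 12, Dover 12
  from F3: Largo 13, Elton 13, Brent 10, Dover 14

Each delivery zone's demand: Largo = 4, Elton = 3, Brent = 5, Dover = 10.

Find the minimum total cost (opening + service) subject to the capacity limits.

Minimum total cost: 273

Open {F1, F3}: Largo→F3 13·4=52, Elton→F3 13·3=39, Brent→F1 3·5=15, Dover→F1 4·10=40.
Loads: F1 carries 15/15, F3 carries 7/12. Service 146; fixed 127; total 273.
Next best feasible plan costs 276.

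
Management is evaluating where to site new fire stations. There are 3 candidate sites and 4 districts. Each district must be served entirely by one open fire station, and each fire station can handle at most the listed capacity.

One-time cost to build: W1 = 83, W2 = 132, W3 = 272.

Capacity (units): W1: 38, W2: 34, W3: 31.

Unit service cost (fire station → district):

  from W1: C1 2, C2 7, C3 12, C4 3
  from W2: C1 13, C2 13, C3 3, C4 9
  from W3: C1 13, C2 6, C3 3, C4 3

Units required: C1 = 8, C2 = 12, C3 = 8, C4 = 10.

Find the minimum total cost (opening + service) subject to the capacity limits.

Minimum total cost: 309

Open {W1}: C1→W1 2·8=16, C2→W1 7·12=84, C3→W1 12·8=96, C4→W1 3·10=30.
Loads: W1 carries 38/38. Service 226; fixed 83; total 309.
Next best feasible plan costs 369.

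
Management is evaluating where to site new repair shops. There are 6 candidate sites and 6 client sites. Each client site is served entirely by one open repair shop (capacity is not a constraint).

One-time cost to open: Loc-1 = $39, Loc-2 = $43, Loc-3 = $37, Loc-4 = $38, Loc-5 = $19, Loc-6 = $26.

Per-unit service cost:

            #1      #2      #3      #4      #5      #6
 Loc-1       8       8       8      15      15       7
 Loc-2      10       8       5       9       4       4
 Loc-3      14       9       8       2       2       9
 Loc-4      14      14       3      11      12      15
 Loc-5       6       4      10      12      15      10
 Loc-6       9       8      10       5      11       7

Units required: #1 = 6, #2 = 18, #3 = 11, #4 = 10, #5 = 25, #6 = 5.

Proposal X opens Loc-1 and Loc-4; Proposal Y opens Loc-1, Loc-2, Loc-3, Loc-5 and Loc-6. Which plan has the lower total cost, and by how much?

Proposal Y is cheaper by 330.

Proposal X: {Loc-1, Loc-4}: #1→Loc-1 8·6=48, #2→Loc-1 8·18=144, #3→Loc-4 3·11=33, #4→Loc-4 11·10=110, #5→Loc-4 12·25=300, #6→Loc-1 7·5=35. Service 670; fixed 77; total 747.
Proposal Y: {Loc-1, Loc-2, Loc-3, Loc-5, Loc-6}: #1→Loc-5 6·6=36, #2→Loc-5 4·18=72, #3→Loc-2 5·11=55, #4→Loc-3 2·10=20, #5→Loc-3 2·25=50, #6→Loc-2 4·5=20. Service 253; fixed 164; total 417.
Difference: |747 − 417| = 330.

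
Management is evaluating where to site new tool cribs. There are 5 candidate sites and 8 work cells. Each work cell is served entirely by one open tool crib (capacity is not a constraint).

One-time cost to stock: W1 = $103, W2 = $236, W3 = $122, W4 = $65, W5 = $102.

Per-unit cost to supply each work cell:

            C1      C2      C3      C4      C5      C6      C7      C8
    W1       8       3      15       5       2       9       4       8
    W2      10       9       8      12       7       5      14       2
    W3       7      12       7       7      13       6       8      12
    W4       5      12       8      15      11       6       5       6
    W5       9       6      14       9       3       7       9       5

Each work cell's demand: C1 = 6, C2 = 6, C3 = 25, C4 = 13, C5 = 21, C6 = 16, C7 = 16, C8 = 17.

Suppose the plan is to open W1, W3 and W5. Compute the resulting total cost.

Each work cell is assigned to its cheapest site among the open ones.
{W1, W3, W5}: C1→W3 7·6=42, C2→W1 3·6=18, C3→W3 7·25=175, C4→W1 5·13=65, C5→W1 2·21=42, C6→W3 6·16=96, C7→W1 4·16=64, C8→W5 5·17=85. Service 587; fixed 327; total 914.

Total cost: 914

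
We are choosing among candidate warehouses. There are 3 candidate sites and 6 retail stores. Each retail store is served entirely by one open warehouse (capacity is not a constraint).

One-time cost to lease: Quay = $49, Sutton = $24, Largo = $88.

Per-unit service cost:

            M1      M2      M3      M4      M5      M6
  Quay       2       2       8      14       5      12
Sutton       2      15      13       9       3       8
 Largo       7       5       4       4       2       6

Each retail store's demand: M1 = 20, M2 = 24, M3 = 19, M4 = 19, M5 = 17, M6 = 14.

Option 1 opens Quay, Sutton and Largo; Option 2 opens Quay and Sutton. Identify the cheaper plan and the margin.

Option 1 is cheaper by 128.

Option 1: {Quay, Sutton, Largo}: M1→Quay 2·20=40, M2→Quay 2·24=48, M3→Largo 4·19=76, M4→Largo 4·19=76, M5→Largo 2·17=34, M6→Largo 6·14=84. Service 358; fixed 161; total 519.
Option 2: {Quay, Sutton}: M1→Quay 2·20=40, M2→Quay 2·24=48, M3→Quay 8·19=152, M4→Sutton 9·19=171, M5→Sutton 3·17=51, M6→Sutton 8·14=112. Service 574; fixed 73; total 647.
Difference: |519 − 647| = 128.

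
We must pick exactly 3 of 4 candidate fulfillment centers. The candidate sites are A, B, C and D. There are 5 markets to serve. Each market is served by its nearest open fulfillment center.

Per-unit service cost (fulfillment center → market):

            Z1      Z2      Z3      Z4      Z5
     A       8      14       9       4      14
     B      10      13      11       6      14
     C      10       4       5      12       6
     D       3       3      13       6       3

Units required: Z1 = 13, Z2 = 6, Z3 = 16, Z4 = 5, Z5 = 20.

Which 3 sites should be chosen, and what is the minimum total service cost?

With exactly 3 open, each market uses its cheapest among the chosen.
{A, C, D}: Z1→D 3·13=39, Z2→D 3·6=18, Z3→C 5·16=80, Z4→A 4·5=20, Z5→D 3·20=60. Service cost 217.
{B, C, D}: service cost 227
{A, B, D}: service cost 281
Among all 4 size-3 choices, {A, C, D} is lowest.

Choose A, C and D; total service cost 217.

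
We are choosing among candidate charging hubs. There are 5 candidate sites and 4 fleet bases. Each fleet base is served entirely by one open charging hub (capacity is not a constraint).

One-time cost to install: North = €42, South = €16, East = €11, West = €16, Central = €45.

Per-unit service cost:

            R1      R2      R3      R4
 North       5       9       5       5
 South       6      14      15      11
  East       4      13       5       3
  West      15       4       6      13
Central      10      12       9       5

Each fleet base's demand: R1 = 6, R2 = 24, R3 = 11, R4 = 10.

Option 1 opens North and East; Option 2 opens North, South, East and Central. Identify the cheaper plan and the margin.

Option 1: {North, East}: R1→East 4·6=24, R2→North 9·24=216, R3→North 5·11=55, R4→East 3·10=30. Service 325; fixed 53; total 378.
Option 2: {North, South, East, Central}: R1→East 4·6=24, R2→North 9·24=216, R3→North 5·11=55, R4→East 3·10=30. Service 325; fixed 114; total 439.
Difference: |378 − 439| = 61.

Option 1 is cheaper by 61.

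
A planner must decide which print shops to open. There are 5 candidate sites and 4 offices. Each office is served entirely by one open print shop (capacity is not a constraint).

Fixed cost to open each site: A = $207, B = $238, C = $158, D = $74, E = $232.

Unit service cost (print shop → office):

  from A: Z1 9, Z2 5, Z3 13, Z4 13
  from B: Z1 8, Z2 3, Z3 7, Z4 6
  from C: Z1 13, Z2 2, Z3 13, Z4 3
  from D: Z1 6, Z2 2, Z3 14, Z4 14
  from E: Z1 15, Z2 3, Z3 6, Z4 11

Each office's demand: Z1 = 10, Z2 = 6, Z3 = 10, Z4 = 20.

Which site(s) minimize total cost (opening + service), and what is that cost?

Open C only; minimum total cost 490.

For any fixed open set, each office goes to its cheapest open site; total = fixed + service.
{C}: Z1→C 13·10=130, Z2→C 2·6=12, Z3→C 13·10=130, Z4→C 3·20=60. Service 332; fixed 158; total 490.
{C, D}: service 262 + fixed 232 = 494
{B}: Z1→B 8·10=80, Z2→B 3·6=18, Z3→B 7·10=70, Z4→B 6·20=120. Service 288; fixed 238; total 526.
{A, B, C, D, E}: Z1→D 6·10=60, Z2→C 2·6=12, Z3→E 6·10=60, Z4→C 3·20=60. Service 192; fixed 909; total 1101.
No other subset beats 490.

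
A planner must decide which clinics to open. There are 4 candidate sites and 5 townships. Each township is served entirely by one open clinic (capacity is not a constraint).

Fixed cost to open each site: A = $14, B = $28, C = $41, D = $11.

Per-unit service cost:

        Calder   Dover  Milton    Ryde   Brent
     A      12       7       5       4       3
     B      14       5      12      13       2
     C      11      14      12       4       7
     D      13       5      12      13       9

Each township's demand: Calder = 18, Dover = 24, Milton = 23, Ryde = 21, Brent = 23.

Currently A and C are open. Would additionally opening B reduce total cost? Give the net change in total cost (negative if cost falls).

Yes — net change −43 (cost falls by 43).

Current service cost with {A, C}: 634.
Adding B: each township re-picks its cheapest; new service cost 563, saving 71.
Extra fixed cost: 28. Net change = 28 − 71 = -43.
(Totals: 689 → 646.)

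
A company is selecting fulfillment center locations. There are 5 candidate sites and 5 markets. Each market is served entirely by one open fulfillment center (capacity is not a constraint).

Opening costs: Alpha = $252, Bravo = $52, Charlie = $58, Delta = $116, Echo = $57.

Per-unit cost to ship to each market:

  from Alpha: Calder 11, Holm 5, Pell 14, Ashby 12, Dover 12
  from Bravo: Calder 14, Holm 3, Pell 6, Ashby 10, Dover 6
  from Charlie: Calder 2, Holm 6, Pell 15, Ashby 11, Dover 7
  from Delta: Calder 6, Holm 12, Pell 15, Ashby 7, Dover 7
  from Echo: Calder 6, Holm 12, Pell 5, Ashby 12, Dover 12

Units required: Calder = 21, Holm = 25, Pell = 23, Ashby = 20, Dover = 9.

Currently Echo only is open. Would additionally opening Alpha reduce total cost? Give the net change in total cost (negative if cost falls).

No — net change +77 (cost rises by 77).

Current service cost with {Echo}: 889.
Adding Alpha: each market re-picks its cheapest; new service cost 714, saving 175.
Extra fixed cost: 252. Net change = 252 − 175 = 77.
(Totals: 946 → 1023.)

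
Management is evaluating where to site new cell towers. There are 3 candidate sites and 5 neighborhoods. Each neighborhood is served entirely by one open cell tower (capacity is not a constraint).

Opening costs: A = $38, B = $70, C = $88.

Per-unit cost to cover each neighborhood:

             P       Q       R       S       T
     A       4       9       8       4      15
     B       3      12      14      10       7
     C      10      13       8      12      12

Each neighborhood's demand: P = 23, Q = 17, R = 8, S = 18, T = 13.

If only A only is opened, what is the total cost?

Total cost: 614

Each neighborhood is assigned to its cheapest site among the open ones.
{A}: P→A 4·23=92, Q→A 9·17=153, R→A 8·8=64, S→A 4·18=72, T→A 15·13=195. Service 576; fixed 38; total 614.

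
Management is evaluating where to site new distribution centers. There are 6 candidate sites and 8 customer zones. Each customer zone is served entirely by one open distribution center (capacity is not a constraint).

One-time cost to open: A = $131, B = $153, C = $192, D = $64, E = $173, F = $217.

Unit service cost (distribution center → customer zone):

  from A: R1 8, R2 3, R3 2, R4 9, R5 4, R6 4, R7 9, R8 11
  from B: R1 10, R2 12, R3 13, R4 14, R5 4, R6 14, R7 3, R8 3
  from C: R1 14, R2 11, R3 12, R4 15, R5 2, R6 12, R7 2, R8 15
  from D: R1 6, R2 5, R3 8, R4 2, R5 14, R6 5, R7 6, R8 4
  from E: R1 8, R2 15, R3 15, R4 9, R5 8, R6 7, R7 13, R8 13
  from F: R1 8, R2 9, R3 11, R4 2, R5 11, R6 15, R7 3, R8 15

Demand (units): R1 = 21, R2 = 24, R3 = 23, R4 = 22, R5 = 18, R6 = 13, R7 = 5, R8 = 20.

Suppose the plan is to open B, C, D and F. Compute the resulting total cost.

Each customer zone is assigned to its cheapest site among the open ones.
{B, C, D, F}: R1→D 6·21=126, R2→D 5·24=120, R3→D 8·23=184, R4→D 2·22=44, R5→C 2·18=36, R6→D 5·13=65, R7→C 2·5=10, R8→B 3·20=60. Service 645; fixed 626; total 1271.

Total cost: 1271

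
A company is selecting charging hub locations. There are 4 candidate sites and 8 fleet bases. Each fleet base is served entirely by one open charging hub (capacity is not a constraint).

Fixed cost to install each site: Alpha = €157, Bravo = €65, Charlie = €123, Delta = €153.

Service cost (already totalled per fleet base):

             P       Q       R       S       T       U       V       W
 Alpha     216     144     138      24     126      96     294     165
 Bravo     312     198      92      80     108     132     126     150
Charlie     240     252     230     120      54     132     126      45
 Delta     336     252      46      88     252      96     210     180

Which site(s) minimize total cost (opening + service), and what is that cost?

Open Alpha and Charlie; minimum total cost 1123.

For any fixed open set, each fleet base goes to its cheapest open site; total = fixed + service.
{Alpha, Charlie}: P→Alpha 216, Q→Alpha 144, R→Alpha 138, S→Alpha 24, T→Charlie 54, U→Alpha 96, V→Charlie 126, W→Charlie 45. Service 843; fixed 280; total 1123.
{Alpha, Bravo, Charlie}: service 797 + fixed 345 = 1142
{Bravo, Charlie}: service 967 + fixed 188 = 1155
{Alpha, Bravo, Charlie, Delta}: P→Alpha 216, Q→Alpha 144, R→Delta 46, S→Alpha 24, T→Charlie 54, U→Alpha 96, V→Bravo 126, W→Charlie 45. Service 751; fixed 498; total 1249.
(All 15 nonempty subsets were checked; Alpha and Charlie is lowest.)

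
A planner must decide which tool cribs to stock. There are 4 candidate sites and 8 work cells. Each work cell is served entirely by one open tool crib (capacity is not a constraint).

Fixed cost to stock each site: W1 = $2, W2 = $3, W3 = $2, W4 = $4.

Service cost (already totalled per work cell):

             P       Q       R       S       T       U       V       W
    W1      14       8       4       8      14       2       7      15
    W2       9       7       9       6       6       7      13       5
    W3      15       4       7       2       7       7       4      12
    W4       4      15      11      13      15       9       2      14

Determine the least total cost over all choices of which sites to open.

For any fixed open set, each work cell goes to its cheapest open site; total = fixed + service.
{W1, W2, W3, W4}: P→W4 4, Q→W3 4, R→W1 4, S→W3 2, T→W2 6, U→W1 2, V→W4 2, W→W2 5. Service 29; fixed 11; total 40.
{W1, W2, W3}: P→W2 9, Q→W3 4, R→W1 4, S→W3 2, T→W2 6, U→W1 2, V→W3 4, W→W2 5. Service 36; fixed 7; total 43.
{W1, W2, W4}: P→W4 4, Q→W2 7, R→W1 4, S→W2 6, T→W2 6, U→W1 2, V→W4 2, W→W2 5. Service 36; fixed 9; total 45.
{W1}: service 72 + fixed 2 = 74
No other subset beats 40.

Minimum total cost: 40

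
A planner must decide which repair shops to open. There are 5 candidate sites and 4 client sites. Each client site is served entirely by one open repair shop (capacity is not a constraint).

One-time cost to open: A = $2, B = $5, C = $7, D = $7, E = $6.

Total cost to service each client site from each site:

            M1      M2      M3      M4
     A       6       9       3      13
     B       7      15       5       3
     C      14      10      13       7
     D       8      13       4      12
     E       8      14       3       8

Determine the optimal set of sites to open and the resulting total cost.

For any fixed open set, each client site goes to its cheapest open site; total = fixed + service.
{A, B}: M1→A 6, M2→A 9, M3→A 3, M4→B 3. Service 21; fixed 7; total 28.
{A}: service 31 + fixed 2 = 33
{A, B, E}: service 21 + fixed 13 = 34
{A, B, C, D, E}: service 21 + fixed 27 = 48
No other subset beats 28.

Open A and B; minimum total cost 28.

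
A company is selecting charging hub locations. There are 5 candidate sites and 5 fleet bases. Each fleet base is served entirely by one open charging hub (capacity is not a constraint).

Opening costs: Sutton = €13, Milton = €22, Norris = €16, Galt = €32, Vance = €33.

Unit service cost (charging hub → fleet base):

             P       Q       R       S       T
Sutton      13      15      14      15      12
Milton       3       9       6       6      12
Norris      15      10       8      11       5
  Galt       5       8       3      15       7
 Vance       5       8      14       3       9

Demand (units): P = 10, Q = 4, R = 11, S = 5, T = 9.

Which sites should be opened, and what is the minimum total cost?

For any fixed open set, each fleet base goes to its cheapest open site; total = fixed + service.
{Milton, Norris, Galt}: P→Milton 3·10=30, Q→Galt 8·4=32, R→Galt 3·11=33, S→Milton 6·5=30, T→Norris 5·9=45. Service 170; fixed 70; total 240.
{Milton, Galt}: P→Milton 3·10=30, Q→Galt 8·4=32, R→Galt 3·11=33, S→Milton 6·5=30, T→Galt 7·9=63. Service 188; fixed 54; total 242.
{Milton, Norris}: P→Milton 3·10=30, Q→Milton 9·4=36, R→Milton 6·11=66, S→Milton 6·5=30, T→Norris 5·9=45. Service 207; fixed 38; total 245.
{Sutton, Milton, Norris, Galt, Vance}: P→Milton 3·10=30, Q→Galt 8·4=32, R→Galt 3·11=33, S→Vance 3·5=15, T→Norris 5·9=45. Service 155; fixed 116; total 271.
No other subset beats 240.

Open Milton, Norris and Galt; minimum total cost 240.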